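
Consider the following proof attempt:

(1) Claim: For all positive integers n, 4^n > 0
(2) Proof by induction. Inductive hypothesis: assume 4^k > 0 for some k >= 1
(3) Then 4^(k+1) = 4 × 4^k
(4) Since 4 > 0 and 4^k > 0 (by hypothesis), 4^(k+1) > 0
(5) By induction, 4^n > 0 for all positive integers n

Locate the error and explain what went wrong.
Step 5: By induction, 4^n > 0 for all positive integers n

Step 5 concludes the proof by induction, but no base case was ever established. A valid induction proof requires: (1) a base case proving 4^1 > 0, and (2) an inductive step showing IF 4^k > 0 THEN 4^(k+1) > 0. Steps 2-4 correctly establish the inductive step, but without the base case the conclusion in step 5 does not follow.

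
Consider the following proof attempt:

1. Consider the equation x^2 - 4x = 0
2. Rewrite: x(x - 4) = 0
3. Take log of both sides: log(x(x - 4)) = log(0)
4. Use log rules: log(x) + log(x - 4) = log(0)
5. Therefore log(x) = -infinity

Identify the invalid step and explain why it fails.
Step 3: Take log of both sides: log(x(x - 4)) = log(0)

Step 3 takes the logarithm of both sides, resulting in log(0) on the right side. The logarithm is only defined for positive numbers; log(0) is undefined (approaches negative infinity). This operation is invalid.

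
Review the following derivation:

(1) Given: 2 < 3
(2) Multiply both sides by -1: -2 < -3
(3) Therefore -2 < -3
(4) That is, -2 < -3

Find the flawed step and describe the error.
Step 2: Multiply both sides by -1: -2 < -3

Step 2 multiplies both sides by -1 but fails to reverse the inequality sign. When multiplying (or dividing) an inequality by a negative number, the direction must be reversed. Since 2 < 3, we should get -2 > -3, i.e., -2 > -3.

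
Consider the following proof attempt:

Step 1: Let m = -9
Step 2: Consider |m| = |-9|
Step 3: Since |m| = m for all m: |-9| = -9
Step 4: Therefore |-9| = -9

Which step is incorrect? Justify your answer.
Step 3: Since |m| = m for all m: |-9| = -9

Step 3 incorrectly states that |m| = m for all m. The correct definition is |m| = m when m >= 0, and |m| = -m when m < 0. Since -9 < 0, we have |-9| = -(-9) = 9, not -9.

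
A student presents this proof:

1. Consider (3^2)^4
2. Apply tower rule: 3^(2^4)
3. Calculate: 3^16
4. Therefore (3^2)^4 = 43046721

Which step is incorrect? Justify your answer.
Step 2: Apply tower rule: 3^(2^4)

Step 2 incorrectly states that (a^b)^c = a^(b^c). The correct rule is (a^b)^c = a^(b×c). The actual value is (3^2)^4 = 3^8 = 6561, not 3^16 = 43046721.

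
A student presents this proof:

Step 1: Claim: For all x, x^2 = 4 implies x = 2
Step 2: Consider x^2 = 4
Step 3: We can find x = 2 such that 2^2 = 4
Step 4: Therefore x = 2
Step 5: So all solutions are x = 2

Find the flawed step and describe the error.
Step 4: Therefore x = 2

Step 4 incorrectly concludes that x = 2 is the only solution. The proof shows that x = 2 is A solution (existence), but does not show it is the ONLY solution (uniqueness). In fact, x = -2 is also a solution since (-2)^2 = 4. Finding one solution doesn't prove there are no others.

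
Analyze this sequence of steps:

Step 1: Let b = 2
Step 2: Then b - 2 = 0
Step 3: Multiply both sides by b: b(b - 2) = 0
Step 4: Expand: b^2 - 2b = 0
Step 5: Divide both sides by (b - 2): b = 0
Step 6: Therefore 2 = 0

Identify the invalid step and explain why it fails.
Step 5: Divide both sides by (b - 2): b = 0

Step 5 divides both sides by (b - 2). However, since b = 2, we have (b - 2) = 0. Division by zero is undefined, making this step invalid.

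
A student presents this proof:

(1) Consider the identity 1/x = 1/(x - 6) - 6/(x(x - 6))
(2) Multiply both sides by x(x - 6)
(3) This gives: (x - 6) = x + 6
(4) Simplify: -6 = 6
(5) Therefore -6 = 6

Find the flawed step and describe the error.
Step 3: This gives: (x - 6) = x + 6

Step 3 makes a sign error when clearing denominators. Multiplying -6/(x(x - 6)) by x(x - 6) gives -6, not +6. The correct result is (x - 6) = x - 6, which is trivially true, not (x - 6) = x + 6. (Step 1 is a valid identity: 1/(x - 6) - 6/(x(x - 6)) = (x - 6)/(x(x - 6)) = 1/x.)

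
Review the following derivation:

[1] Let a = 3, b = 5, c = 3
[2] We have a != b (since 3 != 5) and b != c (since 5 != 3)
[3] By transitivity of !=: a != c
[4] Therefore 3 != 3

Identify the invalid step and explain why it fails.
Step 3: By transitivity of !=: a != c

Step 3 incorrectly applies transitivity to the '!=' relation. Transitivity states: if a R b and b R c, then a R c. However, '!=' is not transitive. Counterexample: 3 != 5 and 5 != 3, but 3 = 3 (both equal 3). Transitivity holds for relations like <, <=, =, but not for !=.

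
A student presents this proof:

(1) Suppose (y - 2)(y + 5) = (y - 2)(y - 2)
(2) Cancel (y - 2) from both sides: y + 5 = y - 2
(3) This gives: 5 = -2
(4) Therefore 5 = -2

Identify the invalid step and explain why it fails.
Step 2: Cancel (y - 2) from both sides: y + 5 = y - 2

Step 2 cancels (y - 2) from both sides. This is only valid if (y - 2) ≠ 0, i.e., y ≠ 2. When y = 2, both sides equal zero regardless of the other factors. The correct approach requires considering y = 2 as a separate case.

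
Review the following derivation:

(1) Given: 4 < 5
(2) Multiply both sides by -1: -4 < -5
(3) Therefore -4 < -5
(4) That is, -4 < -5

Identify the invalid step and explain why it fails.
Step 2: Multiply both sides by -1: -4 < -5

Step 2 multiplies both sides by -1 but fails to reverse the inequality sign. When multiplying (or dividing) an inequality by a negative number, the direction must be reversed. Since 4 < 5, we should get -4 > -5, i.e., -4 > -5.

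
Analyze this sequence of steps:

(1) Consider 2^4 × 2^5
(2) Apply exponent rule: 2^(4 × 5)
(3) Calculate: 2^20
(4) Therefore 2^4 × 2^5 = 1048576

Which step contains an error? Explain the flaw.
Step 2: Apply exponent rule: 2^(4 × 5)

Step 2 incorrectly states that a^b × a^c = a^(b×c). The correct rule is a^b × a^c = a^(b+c). The actual value is 2^4 × 2^5 = 2^9 = 512, not 2^20 = 1048576.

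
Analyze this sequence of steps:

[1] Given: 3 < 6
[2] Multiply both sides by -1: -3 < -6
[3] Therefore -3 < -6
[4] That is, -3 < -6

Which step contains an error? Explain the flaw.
Step 2: Multiply both sides by -1: -3 < -6

Step 2 multiplies both sides by -1 but fails to reverse the inequality sign. When multiplying (or dividing) an inequality by a negative number, the direction must be reversed. Since 3 < 6, we should get -3 > -6, i.e., -3 > -6.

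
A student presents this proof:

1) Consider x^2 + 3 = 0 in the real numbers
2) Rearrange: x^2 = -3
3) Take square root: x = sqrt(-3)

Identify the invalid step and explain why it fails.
Step 3: Take square root: x = sqrt(-3)

Step 3 takes the square root of -3, which is negative. In the real number system, the square root of a negative number is undefined. The equation x^2 + 3 = 0 has no real solutions. Square roots of negative numbers only exist in the complex numbers.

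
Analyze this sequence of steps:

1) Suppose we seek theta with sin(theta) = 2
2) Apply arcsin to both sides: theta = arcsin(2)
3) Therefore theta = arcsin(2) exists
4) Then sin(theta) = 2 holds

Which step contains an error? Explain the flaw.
Step 2: Apply arcsin to both sides: theta = arcsin(2)

Step 2 applies arcsin to 2. However, arcsin(x) is only defined for x in [-1, 1] because sin(theta) can only produce values in that range. Since |2| > 1, arcsin(2) is undefined. There is no angle whose sine equals 2.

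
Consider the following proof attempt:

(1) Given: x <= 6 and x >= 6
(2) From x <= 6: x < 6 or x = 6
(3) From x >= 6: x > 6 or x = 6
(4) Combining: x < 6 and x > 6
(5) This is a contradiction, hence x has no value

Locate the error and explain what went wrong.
Step 4: Combining: x < 6 and x > 6

Step 4 incorrectly combines the conditions. From x <= 6 and x >= 6, the intersection is x = 6. The error treats the 'or' cases as 'and' requirements. The correct conclusion is that x = 6 is the unique solution, not that no solution exists.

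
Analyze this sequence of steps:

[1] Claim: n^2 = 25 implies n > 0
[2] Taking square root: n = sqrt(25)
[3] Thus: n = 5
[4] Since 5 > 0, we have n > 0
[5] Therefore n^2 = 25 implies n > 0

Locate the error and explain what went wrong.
Step 2: Taking square root: n = sqrt(25)

Step 2 takes the square root and assumes the positive root only. The equation n^2 = 25 actually has two solutions: n = 5 and n = -5. The proof silently assumes n > 0 without justification, then uses this assumption to conclude n > 0, which is circular. The counterexample n = -5 shows the claim is false.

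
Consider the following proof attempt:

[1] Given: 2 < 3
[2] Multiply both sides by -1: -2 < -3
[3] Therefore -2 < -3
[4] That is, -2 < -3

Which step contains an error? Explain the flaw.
Step 2: Multiply both sides by -1: -2 < -3

Step 2 multiplies both sides by -1 but fails to reverse the inequality sign. When multiplying (or dividing) an inequality by a negative number, the direction must be reversed. Since 2 < 3, we should get -2 > -3, i.e., -2 > -3.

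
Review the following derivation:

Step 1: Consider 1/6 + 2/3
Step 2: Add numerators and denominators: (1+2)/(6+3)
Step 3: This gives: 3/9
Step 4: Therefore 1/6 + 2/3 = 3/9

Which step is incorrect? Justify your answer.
Step 2: Add numerators and denominators: (1+2)/(6+3)

Step 2 incorrectly adds fractions by separately adding numerators and denominators. This is wrong. The correct method requires a common denominator: 1/6 + 2/3 = (1×3 + 2×6)/(6×3) = 15/18 = 5/6. The method used gives 3/9, which is different.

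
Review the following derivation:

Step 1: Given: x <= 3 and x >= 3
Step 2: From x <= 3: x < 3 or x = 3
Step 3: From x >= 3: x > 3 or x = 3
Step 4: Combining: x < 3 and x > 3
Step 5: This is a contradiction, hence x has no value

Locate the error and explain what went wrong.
Step 4: Combining: x < 3 and x > 3

Step 4 incorrectly combines the conditions. From x <= 3 and x >= 3, the intersection is x = 3. The error treats the 'or' cases as 'and' requirements. The correct conclusion is that x = 3 is the unique solution, not that no solution exists.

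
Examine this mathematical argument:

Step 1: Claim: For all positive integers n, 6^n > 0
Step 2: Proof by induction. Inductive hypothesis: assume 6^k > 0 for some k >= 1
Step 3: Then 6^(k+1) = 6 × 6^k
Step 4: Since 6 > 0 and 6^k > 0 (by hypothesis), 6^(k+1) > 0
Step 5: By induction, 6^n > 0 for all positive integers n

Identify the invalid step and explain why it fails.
Step 5: By induction, 6^n > 0 for all positive integers n

Step 5 concludes the proof by induction, but no base case was ever established. A valid induction proof requires: (1) a base case proving 6^1 > 0, and (2) an inductive step showing IF 6^k > 0 THEN 6^(k+1) > 0. Steps 2-4 correctly establish the inductive step, but without the base case the conclusion in step 5 does not follow.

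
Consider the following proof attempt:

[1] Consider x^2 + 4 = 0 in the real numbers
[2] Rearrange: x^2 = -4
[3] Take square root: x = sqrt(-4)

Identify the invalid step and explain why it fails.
Step 3: Take square root: x = sqrt(-4)

Step 3 takes the square root of -4, which is negative. In the real number system, the square root of a negative number is undefined. The equation x^2 + 4 = 0 has no real solutions. Square roots of negative numbers only exist in the complex numbers.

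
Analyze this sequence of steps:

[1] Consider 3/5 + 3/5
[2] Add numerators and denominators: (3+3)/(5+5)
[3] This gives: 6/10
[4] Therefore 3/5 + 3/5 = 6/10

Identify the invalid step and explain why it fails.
Step 2: Add numerators and denominators: (3+3)/(5+5)

Step 2 incorrectly adds fractions by separately adding numerators and denominators. This is wrong. The correct method requires a common denominator: 3/5 + 3/5 = (3×5 + 3×5)/(5×5) = 30/25 = 6/5. The method used gives 6/10, which is different.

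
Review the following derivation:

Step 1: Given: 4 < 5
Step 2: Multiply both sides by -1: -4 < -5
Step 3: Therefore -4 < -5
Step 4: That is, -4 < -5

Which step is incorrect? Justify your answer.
Step 2: Multiply both sides by -1: -4 < -5

Step 2 multiplies both sides by -1 but fails to reverse the inequality sign. When multiplying (or dividing) an inequality by a negative number, the direction must be reversed. Since 4 < 5, we should get -4 > -5, i.e., -4 > -5.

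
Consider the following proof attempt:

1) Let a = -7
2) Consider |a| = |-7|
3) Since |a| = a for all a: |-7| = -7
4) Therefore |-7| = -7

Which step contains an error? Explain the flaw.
Step 3: Since |a| = a for all a: |-7| = -7

Step 3 incorrectly states that |a| = a for all a. The correct definition is |a| = a when a >= 0, and |a| = -a when a < 0. Since -7 < 0, we have |-7| = -(-7) = 7, not -7.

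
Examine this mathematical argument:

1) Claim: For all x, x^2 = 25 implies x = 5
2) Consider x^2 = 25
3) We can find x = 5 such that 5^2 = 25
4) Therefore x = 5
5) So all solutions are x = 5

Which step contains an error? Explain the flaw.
Step 4: Therefore x = 5

Step 4 incorrectly concludes that x = 5 is the only solution. The proof shows that x = 5 is A solution (existence), but does not show it is the ONLY solution (uniqueness). In fact, x = -5 is also a solution since (-5)^2 = 25. Finding one solution doesn't prove there are no others.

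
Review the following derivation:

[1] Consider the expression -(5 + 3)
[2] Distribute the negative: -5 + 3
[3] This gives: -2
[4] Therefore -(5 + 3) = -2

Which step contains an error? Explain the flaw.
Step 2: Distribute the negative: -5 + 3

Step 2 incorrectly distributes the negative sign. The correct distribution is -(5 + 3) = -5 - 3 = -8. The negative must be applied to both terms, not just the first. The error treats -(5 + 3) as -5 + 3, which equals -2 instead of -8.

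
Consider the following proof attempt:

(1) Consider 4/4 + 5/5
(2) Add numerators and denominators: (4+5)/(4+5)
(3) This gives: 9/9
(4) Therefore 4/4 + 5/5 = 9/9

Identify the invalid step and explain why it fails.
Step 2: Add numerators and denominators: (4+5)/(4+5)

Step 2 incorrectly adds fractions by separately adding numerators and denominators. This is wrong. The correct method requires a common denominator: 4/4 + 5/5 = (4×5 + 5×4)/(4×5) = 40/20 = 2. The method used gives 9/9, which is different.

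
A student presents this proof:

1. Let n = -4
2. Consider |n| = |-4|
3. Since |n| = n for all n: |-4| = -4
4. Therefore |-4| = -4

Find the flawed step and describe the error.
Step 3: Since |n| = n for all n: |-4| = -4

Step 3 incorrectly states that |n| = n for all n. The correct definition is |n| = n when n >= 0, and |n| = -n when n < 0. Since -4 < 0, we have |-4| = -(-4) = 4, not -4.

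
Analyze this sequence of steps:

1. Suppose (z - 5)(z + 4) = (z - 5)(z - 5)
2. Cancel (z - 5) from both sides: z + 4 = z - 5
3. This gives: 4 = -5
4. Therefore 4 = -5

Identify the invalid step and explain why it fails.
Step 2: Cancel (z - 5) from both sides: z + 4 = z - 5

Step 2 cancels (z - 5) from both sides. This is only valid if (z - 5) ≠ 0, i.e., z ≠ 5. When z = 5, both sides equal zero regardless of the other factors. The correct approach requires considering z = 5 as a separate case.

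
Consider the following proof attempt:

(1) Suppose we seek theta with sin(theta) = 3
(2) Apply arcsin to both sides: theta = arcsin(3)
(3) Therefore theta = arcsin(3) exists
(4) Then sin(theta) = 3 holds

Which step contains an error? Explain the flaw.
Step 2: Apply arcsin to both sides: theta = arcsin(3)

Step 2 applies arcsin to 3. However, arcsin(x) is only defined for x in [-1, 1] because sin(theta) can only produce values in that range. Since |3| > 1, arcsin(3) is undefined. There is no angle whose sine equals 3.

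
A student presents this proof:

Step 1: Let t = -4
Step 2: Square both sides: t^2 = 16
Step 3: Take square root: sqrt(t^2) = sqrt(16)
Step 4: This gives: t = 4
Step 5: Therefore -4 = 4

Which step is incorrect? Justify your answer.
Step 4: This gives: t = 4

Step 4 incorrectly states that sqrt(t^2) = t. The correct identity is sqrt(t^2) = |t|. Since t = -4 < 0, we have sqrt(t^2) = |-4| = 4, not t = -4.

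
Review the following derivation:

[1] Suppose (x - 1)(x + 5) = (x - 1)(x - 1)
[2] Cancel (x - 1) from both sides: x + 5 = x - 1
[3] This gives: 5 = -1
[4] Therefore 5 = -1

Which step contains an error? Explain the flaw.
Step 2: Cancel (x - 1) from both sides: x + 5 = x - 1

Step 2 cancels (x - 1) from both sides. This is only valid if (x - 1) ≠ 0, i.e., x ≠ 1. When x = 1, both sides equal zero regardless of the other factors. The correct approach requires considering x = 1 as a separate case.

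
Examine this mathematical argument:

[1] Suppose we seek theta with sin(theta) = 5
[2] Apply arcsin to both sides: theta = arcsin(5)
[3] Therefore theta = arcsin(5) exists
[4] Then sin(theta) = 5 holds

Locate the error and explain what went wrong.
Step 2: Apply arcsin to both sides: theta = arcsin(5)

Step 2 applies arcsin to 5. However, arcsin(x) is only defined for x in [-1, 1] because sin(theta) can only produce values in that range. Since |5| > 1, arcsin(5) is undefined. There is no angle whose sine equals 5.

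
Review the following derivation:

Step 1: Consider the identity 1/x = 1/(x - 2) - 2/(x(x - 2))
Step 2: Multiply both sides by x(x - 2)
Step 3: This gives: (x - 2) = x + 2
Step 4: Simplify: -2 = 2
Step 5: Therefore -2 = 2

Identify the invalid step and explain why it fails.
Step 3: This gives: (x - 2) = x + 2

Step 3 makes a sign error when clearing denominators. Multiplying -2/(x(x - 2)) by x(x - 2) gives -2, not +2. The correct result is (x - 2) = x - 2, which is trivially true, not (x - 2) = x + 2. (Step 1 is a valid identity: 1/(x - 2) - 2/(x(x - 2)) = (x - 2)/(x(x - 2)) = 1/x.)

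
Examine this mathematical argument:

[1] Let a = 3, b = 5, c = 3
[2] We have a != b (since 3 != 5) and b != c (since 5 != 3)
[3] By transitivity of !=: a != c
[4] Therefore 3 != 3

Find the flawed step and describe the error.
Step 3: By transitivity of !=: a != c

Step 3 incorrectly applies transitivity to the '!=' relation. Transitivity states: if a R b and b R c, then a R c. However, '!=' is not transitive. Counterexample: 3 != 5 and 5 != 3, but 3 = 3 (both equal 3). Transitivity holds for relations like <, <=, =, but not for !=.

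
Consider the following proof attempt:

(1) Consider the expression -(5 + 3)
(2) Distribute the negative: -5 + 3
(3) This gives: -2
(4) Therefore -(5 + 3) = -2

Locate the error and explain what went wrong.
Step 2: Distribute the negative: -5 + 3

Step 2 incorrectly distributes the negative sign. The correct distribution is -(5 + 3) = -5 - 3 = -8. The negative must be applied to both terms, not just the first. The error treats -(5 + 3) as -5 + 3, which equals -2 instead of -8.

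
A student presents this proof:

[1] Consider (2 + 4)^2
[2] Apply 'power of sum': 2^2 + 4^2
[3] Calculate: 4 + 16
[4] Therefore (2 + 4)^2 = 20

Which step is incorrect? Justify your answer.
Step 2: Apply 'power of sum': 2^2 + 4^2

Step 2 incorrectly applies a non-existent rule '(a+b)^n = a^n + b^n'. This is false in general. The correct expansion uses the binomial theorem. The actual value is (2 + 4)^2 = 6^2 = 36, not 20.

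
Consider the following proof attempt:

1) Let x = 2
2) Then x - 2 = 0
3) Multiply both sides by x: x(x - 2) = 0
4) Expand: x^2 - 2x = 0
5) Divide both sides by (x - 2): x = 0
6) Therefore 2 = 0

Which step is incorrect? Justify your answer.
Step 5: Divide both sides by (x - 2): x = 0

Step 5 divides both sides by (x - 2). However, since x = 2, we have (x - 2) = 0. Division by zero is undefined, making this step invalid.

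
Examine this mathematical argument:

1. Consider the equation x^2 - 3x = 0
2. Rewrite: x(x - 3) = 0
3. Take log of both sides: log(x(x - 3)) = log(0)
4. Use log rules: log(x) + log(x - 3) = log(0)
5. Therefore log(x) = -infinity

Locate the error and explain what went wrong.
Step 3: Take log of both sides: log(x(x - 3)) = log(0)

Step 3 takes the logarithm of both sides, resulting in log(0) on the right side. The logarithm is only defined for positive numbers; log(0) is undefined (approaches negative infinity). This operation is invalid.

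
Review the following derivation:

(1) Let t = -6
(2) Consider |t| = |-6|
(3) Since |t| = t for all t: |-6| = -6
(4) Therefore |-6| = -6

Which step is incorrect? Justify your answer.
Step 3: Since |t| = t for all t: |-6| = -6

Step 3 incorrectly states that |t| = t for all t. The correct definition is |t| = t when t >= 0, and |t| = -t when t < 0. Since -6 < 0, we have |-6| = -(-6) = 6, not -6.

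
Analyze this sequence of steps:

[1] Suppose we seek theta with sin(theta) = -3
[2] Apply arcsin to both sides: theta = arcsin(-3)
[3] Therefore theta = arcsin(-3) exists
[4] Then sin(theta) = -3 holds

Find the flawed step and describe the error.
Step 2: Apply arcsin to both sides: theta = arcsin(-3)

Step 2 applies arcsin to -3. However, arcsin(x) is only defined for x in [-1, 1] because sin(theta) can only produce values in that range. Since |-3| > 1, arcsin(-3) is undefined. There is no angle whose sine equals -3.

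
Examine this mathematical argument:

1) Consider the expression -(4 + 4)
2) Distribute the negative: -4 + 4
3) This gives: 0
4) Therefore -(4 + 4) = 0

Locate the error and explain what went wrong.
Step 2: Distribute the negative: -4 + 4

Step 2 incorrectly distributes the negative sign. The correct distribution is -(4 + 4) = -4 - 4 = -8. The negative must be applied to both terms, not just the first. The error treats -(4 + 4) as -4 + 4, which equals 0 instead of -8.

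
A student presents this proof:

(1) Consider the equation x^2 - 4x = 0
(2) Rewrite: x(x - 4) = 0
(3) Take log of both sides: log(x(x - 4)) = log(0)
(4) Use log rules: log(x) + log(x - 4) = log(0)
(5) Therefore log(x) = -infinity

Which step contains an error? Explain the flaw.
Step 3: Take log of both sides: log(x(x - 4)) = log(0)

Step 3 takes the logarithm of both sides, resulting in log(0) on the right side. The logarithm is only defined for positive numbers; log(0) is undefined (approaches negative infinity). This operation is invalid.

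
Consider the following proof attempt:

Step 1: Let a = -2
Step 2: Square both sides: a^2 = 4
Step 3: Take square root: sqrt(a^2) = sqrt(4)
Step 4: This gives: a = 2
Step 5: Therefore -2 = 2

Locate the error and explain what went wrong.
Step 4: This gives: a = 2

Step 4 incorrectly states that sqrt(a^2) = a. The correct identity is sqrt(a^2) = |a|. Since a = -2 < 0, we have sqrt(a^2) = |-2| = 2, not a = -2.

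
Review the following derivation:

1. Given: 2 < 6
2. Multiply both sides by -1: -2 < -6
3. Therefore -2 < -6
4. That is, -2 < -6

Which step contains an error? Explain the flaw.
Step 2: Multiply both sides by -1: -2 < -6

Step 2 multiplies both sides by -1 but fails to reverse the inequality sign. When multiplying (or dividing) an inequality by a negative number, the direction must be reversed. Since 2 < 6, we should get -2 > -6, i.e., -2 > -6.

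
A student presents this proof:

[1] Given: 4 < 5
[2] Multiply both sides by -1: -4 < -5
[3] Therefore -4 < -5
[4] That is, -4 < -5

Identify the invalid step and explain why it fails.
Step 2: Multiply both sides by -1: -4 < -5

Step 2 multiplies both sides by -1 but fails to reverse the inequality sign. When multiplying (or dividing) an inequality by a negative number, the direction must be reversed. Since 4 < 5, we should get -4 > -5, i.e., -4 > -5.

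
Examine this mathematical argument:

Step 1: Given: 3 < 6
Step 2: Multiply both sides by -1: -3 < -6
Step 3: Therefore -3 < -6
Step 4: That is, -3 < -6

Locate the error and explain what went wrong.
Step 2: Multiply both sides by -1: -3 < -6

Step 2 multiplies both sides by -1 but fails to reverse the inequality sign. When multiplying (or dividing) an inequality by a negative number, the direction must be reversed. Since 3 < 6, we should get -3 > -6, i.e., -3 > -6.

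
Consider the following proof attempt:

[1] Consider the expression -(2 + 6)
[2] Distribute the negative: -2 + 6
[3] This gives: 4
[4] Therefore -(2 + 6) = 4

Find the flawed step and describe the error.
Step 2: Distribute the negative: -2 + 6

Step 2 incorrectly distributes the negative sign. The correct distribution is -(2 + 6) = -2 - 6 = -8. The negative must be applied to both terms, not just the first. The error treats -(2 + 6) as -2 + 6, which equals 4 instead of -8.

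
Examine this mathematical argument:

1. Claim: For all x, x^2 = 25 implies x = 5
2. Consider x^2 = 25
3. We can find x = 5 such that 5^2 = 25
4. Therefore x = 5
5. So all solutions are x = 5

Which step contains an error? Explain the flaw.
Step 4: Therefore x = 5

Step 4 incorrectly concludes that x = 5 is the only solution. The proof shows that x = 5 is A solution (existence), but does not show it is the ONLY solution (uniqueness). In fact, x = -5 is also a solution since (-5)^2 = 25. Finding one solution doesn't prove there are no others.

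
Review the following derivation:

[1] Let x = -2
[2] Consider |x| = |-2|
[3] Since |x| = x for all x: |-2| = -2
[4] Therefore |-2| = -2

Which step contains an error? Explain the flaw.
Step 3: Since |x| = x for all x: |-2| = -2

Step 3 incorrectly states that |x| = x for all x. The correct definition is |x| = x when x >= 0, and |x| = -x when x < 0. Since -2 < 0, we have |-2| = -(-2) = 2, not -2.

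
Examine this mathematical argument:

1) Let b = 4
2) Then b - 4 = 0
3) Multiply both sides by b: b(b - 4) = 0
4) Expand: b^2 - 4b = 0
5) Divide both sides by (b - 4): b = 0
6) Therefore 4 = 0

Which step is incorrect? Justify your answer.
Step 5: Divide both sides by (b - 4): b = 0

Step 5 divides both sides by (b - 4). However, since b = 4, we have (b - 4) = 0. Division by zero is undefined, making this step invalid.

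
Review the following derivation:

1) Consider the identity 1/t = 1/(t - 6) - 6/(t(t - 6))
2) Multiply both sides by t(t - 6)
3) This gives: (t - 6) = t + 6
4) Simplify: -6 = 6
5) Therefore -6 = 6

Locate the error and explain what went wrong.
Step 3: This gives: (t - 6) = t + 6

Step 3 makes a sign error when clearing denominators. Multiplying -6/(t(t - 6)) by t(t - 6) gives -6, not +6. The correct result is (t - 6) = t - 6, which is trivially true, not (t - 6) = t + 6. (Step 1 is a valid identity: 1/(t - 6) - 6/(t(t - 6)) = (t - 6)/(t(t - 6)) = 1/t.)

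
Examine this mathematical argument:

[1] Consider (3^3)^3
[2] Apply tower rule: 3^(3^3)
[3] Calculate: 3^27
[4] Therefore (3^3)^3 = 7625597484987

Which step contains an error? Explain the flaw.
Step 2: Apply tower rule: 3^(3^3)

Step 2 incorrectly states that (a^b)^c = a^(b^c). The correct rule is (a^b)^c = a^(b×c). The actual value is (3^3)^3 = 3^9 = 19683, not 3^27 = 7625597484987.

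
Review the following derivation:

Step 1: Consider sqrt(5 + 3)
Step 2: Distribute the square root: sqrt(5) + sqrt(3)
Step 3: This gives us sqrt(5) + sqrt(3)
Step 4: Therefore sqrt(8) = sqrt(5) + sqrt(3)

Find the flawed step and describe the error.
Step 2: Distribute the square root: sqrt(5) + sqrt(3)

Step 2 incorrectly 'distributes' the square root over addition. The square root function does not distribute: sqrt(a + b) ≠ sqrt(a) + sqrt(b). In fact, sqrt(5 + 3) = sqrt(8) ≈ 2.8284, while sqrt(5) + sqrt(3) ≈ 3.9681.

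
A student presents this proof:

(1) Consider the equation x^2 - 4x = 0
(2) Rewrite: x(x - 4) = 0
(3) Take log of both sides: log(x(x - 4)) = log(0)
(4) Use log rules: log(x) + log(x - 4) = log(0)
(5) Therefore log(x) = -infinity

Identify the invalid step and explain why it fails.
Step 3: Take log of both sides: log(x(x - 4)) = log(0)

Step 3 takes the logarithm of both sides, resulting in log(0) on the right side. The logarithm is only defined for positive numbers; log(0) is undefined (approaches negative infinity). This operation is invalid.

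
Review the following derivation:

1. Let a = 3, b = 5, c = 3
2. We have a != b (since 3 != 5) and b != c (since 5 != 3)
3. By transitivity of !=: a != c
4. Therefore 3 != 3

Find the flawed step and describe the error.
Step 3: By transitivity of !=: a != c

Step 3 incorrectly applies transitivity to the '!=' relation. Transitivity states: if a R b and b R c, then a R c. However, '!=' is not transitive. Counterexample: 3 != 5 and 5 != 3, but 3 = 3 (both equal 3). Transitivity holds for relations like <, <=, =, but not for !=.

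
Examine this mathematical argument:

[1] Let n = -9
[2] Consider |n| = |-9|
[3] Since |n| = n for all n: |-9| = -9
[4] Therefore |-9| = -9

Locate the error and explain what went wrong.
Step 3: Since |n| = n for all n: |-9| = -9

Step 3 incorrectly states that |n| = n for all n. The correct definition is |n| = n when n >= 0, and |n| = -n when n < 0. Since -9 < 0, we have |-9| = -(-9) = 9, not -9.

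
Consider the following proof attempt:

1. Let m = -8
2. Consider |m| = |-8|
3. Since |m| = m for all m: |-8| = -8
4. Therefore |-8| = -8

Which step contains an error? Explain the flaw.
Step 3: Since |m| = m for all m: |-8| = -8

Step 3 incorrectly states that |m| = m for all m. The correct definition is |m| = m when m >= 0, and |m| = -m when m < 0. Since -8 < 0, we have |-8| = -(-8) = 8, not -8.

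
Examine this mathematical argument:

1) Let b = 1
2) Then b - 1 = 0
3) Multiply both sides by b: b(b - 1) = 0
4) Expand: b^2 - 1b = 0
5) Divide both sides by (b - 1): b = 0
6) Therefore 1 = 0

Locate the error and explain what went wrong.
Step 5: Divide both sides by (b - 1): b = 0

Step 5 divides both sides by (b - 1). However, since b = 1, we have (b - 1) = 0. Division by zero is undefined, making this step invalid.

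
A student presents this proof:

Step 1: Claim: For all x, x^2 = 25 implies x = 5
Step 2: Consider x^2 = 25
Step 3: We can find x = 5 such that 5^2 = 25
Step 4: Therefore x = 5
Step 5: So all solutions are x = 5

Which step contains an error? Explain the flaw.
Step 4: Therefore x = 5

Step 4 incorrectly concludes that x = 5 is the only solution. The proof shows that x = 5 is A solution (existence), but does not show it is the ONLY solution (uniqueness). In fact, x = -5 is also a solution since (-5)^2 = 25. Finding one solution doesn't prove there are no others.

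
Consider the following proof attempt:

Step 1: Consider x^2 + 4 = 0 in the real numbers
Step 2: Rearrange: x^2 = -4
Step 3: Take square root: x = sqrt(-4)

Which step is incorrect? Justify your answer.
Step 3: Take square root: x = sqrt(-4)

Step 3 takes the square root of -4, which is negative. In the real number system, the square root of a negative number is undefined. The equation x^2 + 4 = 0 has no real solutions. Square roots of negative numbers only exist in the complex numbers.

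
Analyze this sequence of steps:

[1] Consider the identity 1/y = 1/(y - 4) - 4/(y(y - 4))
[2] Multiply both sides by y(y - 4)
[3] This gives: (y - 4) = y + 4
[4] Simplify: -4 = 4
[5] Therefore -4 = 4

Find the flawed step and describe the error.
Step 3: This gives: (y - 4) = y + 4

Step 3 makes a sign error when clearing denominators. Multiplying -4/(y(y - 4)) by y(y - 4) gives -4, not +4. The correct result is (y - 4) = y - 4, which is trivially true, not (y - 4) = y + 4. (Step 1 is a valid identity: 1/(y - 4) - 4/(y(y - 4)) = (y - 4)/(y(y - 4)) = 1/y.)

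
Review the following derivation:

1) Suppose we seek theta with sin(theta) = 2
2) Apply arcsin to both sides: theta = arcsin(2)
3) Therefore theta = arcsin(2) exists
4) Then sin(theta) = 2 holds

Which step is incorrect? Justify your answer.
Step 2: Apply arcsin to both sides: theta = arcsin(2)

Step 2 applies arcsin to 2. However, arcsin(x) is only defined for x in [-1, 1] because sin(theta) can only produce values in that range. Since |2| > 1, arcsin(2) is undefined. There is no angle whose sine equals 2.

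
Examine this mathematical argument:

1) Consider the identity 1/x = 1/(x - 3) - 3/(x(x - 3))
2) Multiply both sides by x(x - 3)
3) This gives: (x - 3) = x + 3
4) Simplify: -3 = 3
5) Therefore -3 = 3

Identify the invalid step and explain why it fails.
Step 3: This gives: (x - 3) = x + 3

Step 3 makes a sign error when clearing denominators. Multiplying -3/(x(x - 3)) by x(x - 3) gives -3, not +3. The correct result is (x - 3) = x - 3, which is trivially true, not (x - 3) = x + 3. (Step 1 is a valid identity: 1/(x - 3) - 3/(x(x - 3)) = (x - 3)/(x(x - 3)) = 1/x.)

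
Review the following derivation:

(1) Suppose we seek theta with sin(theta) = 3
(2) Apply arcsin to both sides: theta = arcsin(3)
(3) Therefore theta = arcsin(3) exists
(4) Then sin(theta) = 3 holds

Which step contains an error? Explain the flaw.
Step 2: Apply arcsin to both sides: theta = arcsin(3)

Step 2 applies arcsin to 3. However, arcsin(x) is only defined for x in [-1, 1] because sin(theta) can only produce values in that range. Since |3| > 1, arcsin(3) is undefined. There is no angle whose sine equals 3.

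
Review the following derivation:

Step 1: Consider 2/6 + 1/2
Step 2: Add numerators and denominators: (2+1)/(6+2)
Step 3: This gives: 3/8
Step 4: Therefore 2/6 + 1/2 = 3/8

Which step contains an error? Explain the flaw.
Step 2: Add numerators and denominators: (2+1)/(6+2)

Step 2 incorrectly adds fractions by separately adding numerators and denominators. This is wrong. The correct method requires a common denominator: 2/6 + 1/2 = (2×2 + 1×6)/(6×2) = 10/12 = 5/6. The method used gives 3/8, which is different.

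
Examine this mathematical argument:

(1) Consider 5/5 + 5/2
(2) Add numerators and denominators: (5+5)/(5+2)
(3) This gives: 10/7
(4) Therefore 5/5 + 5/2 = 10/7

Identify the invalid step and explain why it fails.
Step 2: Add numerators and denominators: (5+5)/(5+2)

Step 2 incorrectly adds fractions by separately adding numerators and denominators. This is wrong. The correct method requires a common denominator: 5/5 + 5/2 = (5×2 + 5×5)/(5×2) = 35/10 = 7/2. The method used gives 10/7, which is different.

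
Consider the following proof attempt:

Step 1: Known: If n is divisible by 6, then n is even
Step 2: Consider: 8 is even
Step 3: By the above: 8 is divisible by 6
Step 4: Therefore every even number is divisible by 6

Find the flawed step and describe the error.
Step 3: By the above: 8 is divisible by 6

Step 3 commits the fallacy of affirming the consequent. The known fact 'divisible by 6 → even' does NOT imply 'even → divisible by 6'. That would be the converse, which is false. For example, 8 is even but 8 ÷ 6 = 1.33, which is not an integer.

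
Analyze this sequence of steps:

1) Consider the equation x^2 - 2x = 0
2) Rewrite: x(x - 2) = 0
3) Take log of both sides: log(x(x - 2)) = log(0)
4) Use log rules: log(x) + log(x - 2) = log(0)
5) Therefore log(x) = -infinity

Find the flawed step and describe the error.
Step 3: Take log of both sides: log(x(x - 2)) = log(0)

Step 3 takes the logarithm of both sides, resulting in log(0) on the right side. The logarithm is only defined for positive numbers; log(0) is undefined (approaches negative infinity). This operation is invalid.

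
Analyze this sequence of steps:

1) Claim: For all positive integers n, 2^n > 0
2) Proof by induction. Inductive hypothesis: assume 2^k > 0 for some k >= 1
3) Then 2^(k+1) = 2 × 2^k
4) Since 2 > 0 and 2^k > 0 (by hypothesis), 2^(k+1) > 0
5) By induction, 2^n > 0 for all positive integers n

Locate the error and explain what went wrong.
Step 5: By induction, 2^n > 0 for all positive integers n

Step 5 concludes the proof by induction, but no base case was ever established. A valid induction proof requires: (1) a base case proving 2^1 > 0, and (2) an inductive step showing IF 2^k > 0 THEN 2^(k+1) > 0. Steps 2-4 correctly establish the inductive step, but without the base case the conclusion in step 5 does not follow.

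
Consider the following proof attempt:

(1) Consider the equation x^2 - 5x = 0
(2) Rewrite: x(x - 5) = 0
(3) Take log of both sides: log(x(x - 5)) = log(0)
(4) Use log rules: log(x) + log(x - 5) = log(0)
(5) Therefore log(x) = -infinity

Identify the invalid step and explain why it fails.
Step 3: Take log of both sides: log(x(x - 5)) = log(0)

Step 3 takes the logarithm of both sides, resulting in log(0) on the right side. The logarithm is only defined for positive numbers; log(0) is undefined (approaches negative infinity). This operation is invalid.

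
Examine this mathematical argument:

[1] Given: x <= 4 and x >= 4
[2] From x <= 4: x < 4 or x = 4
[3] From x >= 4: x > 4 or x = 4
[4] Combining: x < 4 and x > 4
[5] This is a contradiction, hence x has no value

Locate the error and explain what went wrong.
Step 4: Combining: x < 4 and x > 4

Step 4 incorrectly combines the conditions. From x <= 4 and x >= 4, the intersection is x = 4. The error treats the 'or' cases as 'and' requirements. The correct conclusion is that x = 4 is the unique solution, not that no solution exists.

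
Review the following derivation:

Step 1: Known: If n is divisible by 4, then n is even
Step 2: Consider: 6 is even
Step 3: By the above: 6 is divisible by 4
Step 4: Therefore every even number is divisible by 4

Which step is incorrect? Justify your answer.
Step 3: By the above: 6 is divisible by 4

Step 3 commits the fallacy of affirming the consequent. The known fact 'divisible by 4 → even' does NOT imply 'even → divisible by 4'. That would be the converse, which is false. For example, 6 is even but 6 ÷ 4 = 1.50, which is not an integer.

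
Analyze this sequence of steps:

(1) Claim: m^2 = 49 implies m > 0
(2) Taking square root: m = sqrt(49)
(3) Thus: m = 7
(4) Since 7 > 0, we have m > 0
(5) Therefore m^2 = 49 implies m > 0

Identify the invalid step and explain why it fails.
Step 2: Taking square root: m = sqrt(49)

Step 2 takes the square root and assumes the positive root only. The equation m^2 = 49 actually has two solutions: m = 7 and m = -7. The proof silently assumes m > 0 without justification, then uses this assumption to conclude m > 0, which is circular. The counterexample m = -7 shows the claim is false.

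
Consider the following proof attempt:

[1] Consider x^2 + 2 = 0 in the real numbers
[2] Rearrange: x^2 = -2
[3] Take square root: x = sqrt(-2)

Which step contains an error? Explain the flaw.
Step 3: Take square root: x = sqrt(-2)

Step 3 takes the square root of -2, which is negative. In the real number system, the square root of a negative number is undefined. The equation x^2 + 2 = 0 has no real solutions. Square roots of negative numbers only exist in the complex numbers.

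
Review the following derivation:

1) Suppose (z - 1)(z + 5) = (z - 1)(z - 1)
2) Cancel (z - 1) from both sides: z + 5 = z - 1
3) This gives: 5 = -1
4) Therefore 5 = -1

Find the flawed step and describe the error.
Step 2: Cancel (z - 1) from both sides: z + 5 = z - 1

Step 2 cancels (z - 1) from both sides. This is only valid if (z - 1) ≠ 0, i.e., z ≠ 1. When z = 1, both sides equal zero regardless of the other factors. The correct approach requires considering z = 1 as a separate case.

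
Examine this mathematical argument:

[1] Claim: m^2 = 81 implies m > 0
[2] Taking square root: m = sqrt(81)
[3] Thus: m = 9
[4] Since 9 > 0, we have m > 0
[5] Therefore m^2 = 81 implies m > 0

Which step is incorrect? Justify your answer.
Step 2: Taking square root: m = sqrt(81)

Step 2 takes the square root and assumes the positive root only. The equation m^2 = 81 actually has two solutions: m = 9 and m = -9. The proof silently assumes m > 0 without justification, then uses this assumption to conclude m > 0, which is circular. The counterexample m = -9 shows the claim is false.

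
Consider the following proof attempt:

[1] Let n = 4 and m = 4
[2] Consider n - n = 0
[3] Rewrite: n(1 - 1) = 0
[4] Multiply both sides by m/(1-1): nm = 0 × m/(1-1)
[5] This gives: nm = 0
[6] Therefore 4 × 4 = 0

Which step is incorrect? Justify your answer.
Step 4: Multiply both sides by m/(1-1): nm = 0 × m/(1-1)

Step 4 multiplies both sides by m/(1-1). However, 1-1 = 0, so this is multiplication by m/0, which is undefined. We cannot multiply by an undefined expression.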